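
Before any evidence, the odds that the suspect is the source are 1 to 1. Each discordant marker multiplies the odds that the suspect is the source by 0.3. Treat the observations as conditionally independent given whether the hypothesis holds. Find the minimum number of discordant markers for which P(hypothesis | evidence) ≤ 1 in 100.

Prior odds = 1.
Likelihood ratio per discordant marker = 0.3.
Target odds: 0.01 ÷ 0.99 = 1/99.
Need 1 × 0.3ⁿ ≤ 1/99, i.e. 0.3ⁿ ≤ 1/99.
0.3³ = 0.027 is still above 1/99 but 0.3⁴ = 0.0081 is at or below it, so n = 4.

4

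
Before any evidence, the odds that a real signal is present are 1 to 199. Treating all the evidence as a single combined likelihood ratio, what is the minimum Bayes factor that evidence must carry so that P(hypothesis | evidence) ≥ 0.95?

3781

Prior odds = 1/199.
Target odds = 0.95/0.05 = 19.
Required Bayes factor = 19 ÷ (1/199) = 3781.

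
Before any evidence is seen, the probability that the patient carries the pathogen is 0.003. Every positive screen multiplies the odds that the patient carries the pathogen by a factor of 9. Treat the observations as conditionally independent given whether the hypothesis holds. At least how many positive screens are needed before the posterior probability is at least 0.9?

Prior odds = 0.003/0.997 = 3/997.
Likelihood ratio per positive screen = 9.
Target odds: 0.9 ÷ 0.1 = 9.
Need (3/997) × 9ⁿ ≥ 9, i.e. 9ⁿ ≥ 2991.
9³ = 729 falls short of 2991 but 9⁴ = 6561 reaches it, so n = 4.

4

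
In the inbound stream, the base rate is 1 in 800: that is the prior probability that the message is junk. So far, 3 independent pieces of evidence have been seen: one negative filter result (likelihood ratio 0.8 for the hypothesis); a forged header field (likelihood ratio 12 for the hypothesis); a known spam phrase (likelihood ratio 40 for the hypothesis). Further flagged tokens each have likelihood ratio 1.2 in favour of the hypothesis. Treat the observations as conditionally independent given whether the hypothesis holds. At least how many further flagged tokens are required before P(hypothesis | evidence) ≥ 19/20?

Prior odds = 0.00125/0.99875 = 1/799.
Combined Bayes factor of the evidence already in hand = 0.8 × 12 × 40 = 384.
Odds after that evidence = (1/799) × 384 = 384/799.
Target odds = 0.95/0.05 = 19.
Need 1.2ⁿ ≥ 19 ÷ (384/799) = 15181/384.
1.2²⁰ ≈38.3376 falls short of 15181/384 but 1.2²¹ ≈46.0051 reaches it, so n = 21.

21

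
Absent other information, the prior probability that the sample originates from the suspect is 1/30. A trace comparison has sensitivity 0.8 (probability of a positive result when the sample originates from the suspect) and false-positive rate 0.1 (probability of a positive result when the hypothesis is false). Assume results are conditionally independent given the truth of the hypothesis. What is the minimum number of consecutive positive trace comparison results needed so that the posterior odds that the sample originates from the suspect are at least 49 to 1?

4

Prior odds: (1/30) ÷ (29/30) = 1/29.
Likelihood ratio of a positive result = 0.8/0.1 = 8.
Target odds = 49.
Need (1/29) × 8ⁿ ≥ 49, i.e. 8ⁿ ≥ 1421.
8³ = 512 falls short of 1421 but 8⁴ = 4096 reaches it, so n = 4.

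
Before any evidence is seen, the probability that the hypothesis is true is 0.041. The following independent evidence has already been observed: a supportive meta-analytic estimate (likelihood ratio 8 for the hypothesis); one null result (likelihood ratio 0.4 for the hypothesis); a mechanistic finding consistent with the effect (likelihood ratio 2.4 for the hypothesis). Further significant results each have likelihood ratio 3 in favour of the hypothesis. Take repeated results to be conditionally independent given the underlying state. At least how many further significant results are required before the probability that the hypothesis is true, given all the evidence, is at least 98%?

Prior odds = 0.041/0.959 = 41/959.
Combined Bayes factor of the evidence already in hand = 8 × 0.4 × 2.4 = 7.68.
Odds after that evidence = (41/959) × 7.68 = 7872/23975.
Target odds = 0.98/0.02 = 49.
Need 3ⁿ ≥ 49 ÷ (7872/23975) = 1174775/7872.
3⁴ = 81 falls short of 1174775/7872 but 3⁵ = 243 reaches it, so n = 5.

5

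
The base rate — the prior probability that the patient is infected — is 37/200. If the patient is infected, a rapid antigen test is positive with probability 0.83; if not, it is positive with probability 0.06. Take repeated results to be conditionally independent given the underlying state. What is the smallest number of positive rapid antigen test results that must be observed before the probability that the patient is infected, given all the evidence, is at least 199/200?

Prior odds: 0.185 ÷ 0.815 = 37/163.
Likelihood ratio of a positive = 0.83/0.06 = 83/6.
Target posterior odds = 0.995/0.005 = 199.
Require (83/6)ⁿ ≥ 199 ÷ (37/163) = 32437/37.
(83/6)² = 6889/36 falls short of 32437/37 but (83/6)³ = 571787/216 reaches it, so n = 3.

3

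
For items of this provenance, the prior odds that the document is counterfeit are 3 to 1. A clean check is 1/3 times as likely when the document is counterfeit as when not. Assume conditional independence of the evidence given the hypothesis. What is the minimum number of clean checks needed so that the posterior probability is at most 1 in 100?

6

Prior odds = 3.
Likelihood ratio per clean check = 1/3.
Target posterior odds = 0.01/0.99 = 1/99.
Require (1/3)ⁿ ≤ 1/99 ÷ 3 = 1/297.
(1/3)⁵ = 1/243 is still above 1/297 but (1/3)⁶ = 1/729 is at or below it, so n = 6.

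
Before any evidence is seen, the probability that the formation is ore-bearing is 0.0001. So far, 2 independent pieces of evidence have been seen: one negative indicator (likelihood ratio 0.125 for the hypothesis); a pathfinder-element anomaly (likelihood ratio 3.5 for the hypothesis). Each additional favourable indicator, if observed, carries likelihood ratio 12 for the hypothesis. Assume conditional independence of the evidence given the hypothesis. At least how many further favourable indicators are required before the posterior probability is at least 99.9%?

Prior odds = 0.0001/0.9999 = 1/9999.
Combined Bayes factor of the evidence already in hand = 0.125 × 3.5 = 0.4375.
Odds after that evidence = (1/9999) × 0.4375 = 7/159984.
Target odds = 0.999/0.001 = 999.
Need 12ⁿ ≥ 999 ÷ (7/159984) = 159824016/7.
12⁶ = 2985984 falls short of 159824016/7 but 12⁷ = 35831808 reaches it, so n = 7.

7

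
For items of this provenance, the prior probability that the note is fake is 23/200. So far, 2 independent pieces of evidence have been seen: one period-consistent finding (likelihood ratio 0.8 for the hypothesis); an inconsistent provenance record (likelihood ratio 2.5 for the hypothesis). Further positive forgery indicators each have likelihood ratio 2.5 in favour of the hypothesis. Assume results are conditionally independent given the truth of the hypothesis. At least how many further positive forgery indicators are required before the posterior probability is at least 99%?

7

Prior odds = 0.115/0.885 = 23/177.
Combined Bayes factor of the evidence already in hand = 0.8 × 2.5 = 2.
Odds after that evidence = (23/177) × 2 = 46/177.
Target odds = 0.99/0.01 = 99.
Need 2.5ⁿ ≥ 99 ÷ (46/177) = 17523/46.
2.5⁶ = 244.140625 falls short of 17523/46 but 2.5⁷ = 610.3515625 reaches it, so n = 7.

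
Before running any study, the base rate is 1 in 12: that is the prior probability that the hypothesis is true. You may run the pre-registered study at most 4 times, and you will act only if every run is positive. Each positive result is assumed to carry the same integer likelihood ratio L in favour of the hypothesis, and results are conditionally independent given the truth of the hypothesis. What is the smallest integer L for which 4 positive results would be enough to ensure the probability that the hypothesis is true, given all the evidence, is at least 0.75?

3

Prior odds = (1/12)/(11/12) = 1/11.
Target odds = 0.75/0.25 = 3.
Need L⁴ ≥ 3 ÷ (1/11) = 33.
2⁴ = 16 < 33 ≤ 81 = 3⁴, so L = 3.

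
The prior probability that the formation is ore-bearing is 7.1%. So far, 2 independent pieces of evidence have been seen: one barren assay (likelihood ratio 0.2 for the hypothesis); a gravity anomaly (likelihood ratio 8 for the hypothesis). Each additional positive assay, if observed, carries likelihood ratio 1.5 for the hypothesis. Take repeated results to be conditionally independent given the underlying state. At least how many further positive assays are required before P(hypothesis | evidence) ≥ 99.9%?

23

Prior odds = 0.071/0.929 = 71/929.
Combined Bayes factor of the evidence already in hand = 0.2 × 8 = 1.6.
Odds after that evidence = (71/929) × 1.6 = 568/4645.
Target odds = 0.999/0.001 = 999.
Need 1.5ⁿ ≥ 999 ÷ (568/4645) = 4640355/568.
1.5²² ≈7481.83 falls short of 4640355/568 but 1.5²³ ≈11222.7 reaches it, so n = 23.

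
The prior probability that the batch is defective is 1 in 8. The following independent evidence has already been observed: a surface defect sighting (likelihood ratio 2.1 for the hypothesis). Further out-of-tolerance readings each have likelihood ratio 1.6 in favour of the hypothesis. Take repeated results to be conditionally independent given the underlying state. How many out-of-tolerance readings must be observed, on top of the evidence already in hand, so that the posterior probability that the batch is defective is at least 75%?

Prior odds = 0.125/0.875 = 1/7.
Bayes factor of the evidence already in hand = 2.1.
Odds after that evidence = (1/7) × 2.1 = 0.3.
Target odds = 0.75/0.25 = 3.
Need 1.6ⁿ ≥ 3 ÷ 0.3 = 10.
1.6⁴ = 6.5536 falls short of 10 but 1.6⁵ = 10.48576 reaches it, so n = 5.

5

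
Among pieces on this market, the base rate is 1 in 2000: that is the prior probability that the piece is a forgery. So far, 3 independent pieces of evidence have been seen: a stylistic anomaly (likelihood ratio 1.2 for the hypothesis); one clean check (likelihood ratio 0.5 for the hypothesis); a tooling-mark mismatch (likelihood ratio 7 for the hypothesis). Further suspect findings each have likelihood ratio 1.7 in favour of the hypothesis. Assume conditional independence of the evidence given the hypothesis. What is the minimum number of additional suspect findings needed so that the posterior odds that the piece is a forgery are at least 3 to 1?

Prior odds = 0.0005/0.9995 = 1/1999.
Combined Bayes factor of the evidence already in hand = 1.2 × 0.5 × 7 = 4.2.
Odds after that evidence = (1/1999) × 4.2 = 21/9995.
Target odds = 3.
Need 1.7ⁿ ≥ 3 ÷ (21/9995) = 9995/7.
1.7¹³ ≈990.458 falls short of 9995/7 but 1.7¹⁴ ≈1683.78 reaches it, so n = 14.

14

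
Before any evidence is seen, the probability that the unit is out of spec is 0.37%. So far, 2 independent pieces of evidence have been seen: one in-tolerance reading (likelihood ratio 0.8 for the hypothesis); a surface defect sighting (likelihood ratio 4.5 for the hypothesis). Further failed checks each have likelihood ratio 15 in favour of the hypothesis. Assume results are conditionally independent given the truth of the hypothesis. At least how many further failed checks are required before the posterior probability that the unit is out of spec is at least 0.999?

Prior odds = 0.0037/0.9963 = 37/9963.
Combined Bayes factor of the evidence already in hand = 0.8 × 4.5 = 3.6.
Odds after that evidence = (37/9963) × 3.6 = 74/5535.
Target odds = 0.999/0.001 = 999.
Need 15ⁿ ≥ 999 ÷ (74/5535) = 74722.5.
15⁴ = 50625 falls short of 74722.5 but 15⁵ = 759375 reaches it, so n = 5.

5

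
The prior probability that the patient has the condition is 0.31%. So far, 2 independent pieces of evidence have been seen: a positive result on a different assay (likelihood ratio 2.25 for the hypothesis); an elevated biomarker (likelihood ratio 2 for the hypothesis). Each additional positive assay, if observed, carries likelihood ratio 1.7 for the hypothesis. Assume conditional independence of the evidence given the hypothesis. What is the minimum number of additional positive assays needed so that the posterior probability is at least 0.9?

Prior odds = 0.0031/0.9969 = 31/9969.
Combined Bayes factor of the evidence already in hand = 2.25 × 2 = 4.5.
Odds after that evidence = (31/9969) × 4.5 = 93/6646.
Target odds = 0.9/0.1 = 9.
Need 1.7ⁿ ≥ 9 ÷ (93/6646) = 19938/31.
1.7¹² ≈582.622 falls short of 19938/31 but 1.7¹³ ≈990.458 reaches it, so n = 13.

13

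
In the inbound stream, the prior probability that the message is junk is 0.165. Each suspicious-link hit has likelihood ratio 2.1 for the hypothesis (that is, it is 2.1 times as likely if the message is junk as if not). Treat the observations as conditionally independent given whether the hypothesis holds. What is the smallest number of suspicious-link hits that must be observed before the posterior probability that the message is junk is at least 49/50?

Prior odds: 0.165 ÷ 0.835 = 33/167.
Likelihood ratio per suspicious-link hit = 2.1.
Target odds: 0.98 ÷ 0.02 = 49.
Need (33/167) × 2.1ⁿ ≥ 49, i.e. 2.1ⁿ ≥ 8183/33.
2.1⁷ ≈180.109 falls short of 8183/33 but 2.1⁸ ≈378.229 reaches it, so n = 8.

8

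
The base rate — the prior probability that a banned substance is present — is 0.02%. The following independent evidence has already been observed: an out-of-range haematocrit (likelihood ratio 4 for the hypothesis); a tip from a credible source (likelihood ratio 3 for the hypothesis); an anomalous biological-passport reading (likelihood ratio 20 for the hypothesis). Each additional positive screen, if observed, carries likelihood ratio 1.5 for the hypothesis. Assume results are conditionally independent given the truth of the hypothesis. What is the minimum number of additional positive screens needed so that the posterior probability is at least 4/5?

11

Prior odds = 0.0002/0.9998 = 1/4999.
Combined Bayes factor of the evidence already in hand = 4 × 3 × 20 = 240.
Odds after that evidence = (1/4999) × 240 = 240/4999.
Target odds = 0.8/0.2 = 4.
Need 1.5ⁿ ≥ 4 ÷ (240/4999) = 4999/60.
1.5¹⁰ = 59049/1024 falls short of 4999/60 but 1.5¹¹ = 177147/2048 reaches it, so n = 11.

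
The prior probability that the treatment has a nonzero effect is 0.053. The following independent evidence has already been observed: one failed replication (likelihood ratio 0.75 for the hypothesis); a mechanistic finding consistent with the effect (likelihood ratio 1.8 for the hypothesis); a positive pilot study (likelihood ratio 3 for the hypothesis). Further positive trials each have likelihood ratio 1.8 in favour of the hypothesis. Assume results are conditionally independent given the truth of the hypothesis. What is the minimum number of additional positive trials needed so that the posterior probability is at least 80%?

Prior odds = 0.053/0.947 = 53/947.
Combined Bayes factor of the evidence already in hand = 0.75 × 1.8 × 3 = 4.05.
Odds after that evidence = (53/947) × 4.05 = 4293/18940.
Target odds = 0.8/0.2 = 4.
Need 1.8ⁿ ≥ 4 ÷ (4293/18940) = 75760/4293.
1.8⁴ = 10.4976 falls short of 75760/4293 but 1.8⁵ = 18.89568 reaches it, so n = 5.

5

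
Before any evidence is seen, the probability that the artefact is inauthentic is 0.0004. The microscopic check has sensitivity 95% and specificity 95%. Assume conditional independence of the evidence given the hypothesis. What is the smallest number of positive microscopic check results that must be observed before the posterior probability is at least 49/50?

Prior odds = 0.0004/0.9996 = 1/2499.
False-positive rate = 1 − 0.95 = 0.05; likelihood ratio of a positive = 0.95/0.05 = 19.
Target odds: 0.98 ÷ 0.02 = 49.
Need (1/2499) × 19ⁿ ≥ 49, i.e. 19ⁿ ≥ 122451.
19³ = 6859 falls short of 122451 but 19⁴ = 130321 reaches it, so n = 4.

4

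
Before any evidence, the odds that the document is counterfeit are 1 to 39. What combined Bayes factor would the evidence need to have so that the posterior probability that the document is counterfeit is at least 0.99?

Prior odds = 1/39.
Target odds = 0.99/0.01 = 99.
Required Bayes factor = 99 ÷ (1/39) = 3861.

3861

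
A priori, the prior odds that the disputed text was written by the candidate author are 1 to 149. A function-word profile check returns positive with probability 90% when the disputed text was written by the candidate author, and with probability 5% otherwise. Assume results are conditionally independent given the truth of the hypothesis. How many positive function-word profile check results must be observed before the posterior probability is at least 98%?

4

Prior odds = 1/149.
Likelihood ratio of a positive result = 0.9/0.05 = 18.
Target odds: 0.98 ÷ 0.02 = 49.
Need (1/149) × 18ⁿ ≥ 49, i.e. 18ⁿ ≥ 7301.
18³ = 5832 falls short of 7301 but 18⁴ = 104976 reaches it, so n = 4.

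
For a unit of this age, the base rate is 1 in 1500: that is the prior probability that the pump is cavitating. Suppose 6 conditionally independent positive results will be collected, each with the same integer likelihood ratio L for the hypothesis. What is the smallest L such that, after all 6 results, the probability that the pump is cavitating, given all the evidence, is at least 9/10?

Prior odds = (1/1500)/(1499/1500) = 1/1499.
Target odds = 0.9/0.1 = 9.
Need L⁶ ≥ 9 ÷ (1/1499) = 13491.
4⁶ = 4096 < 13491 ≤ 15625 = 5⁶, so L = 5.

5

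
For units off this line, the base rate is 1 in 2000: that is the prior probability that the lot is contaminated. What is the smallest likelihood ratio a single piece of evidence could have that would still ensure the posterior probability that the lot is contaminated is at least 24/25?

Prior odds = 0.0005/0.9995 = 1/1999.
Target odds = 0.96/0.04 = 24.
Required Bayes factor = 24 ÷ (1/1999) = 47976.

47976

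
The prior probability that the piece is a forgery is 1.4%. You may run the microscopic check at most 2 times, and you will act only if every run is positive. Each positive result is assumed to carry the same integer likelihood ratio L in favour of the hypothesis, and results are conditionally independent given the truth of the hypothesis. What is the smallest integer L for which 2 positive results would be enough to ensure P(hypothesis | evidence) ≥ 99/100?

Prior odds = 0.014/0.986 = 7/493.
Target odds = 0.99/0.01 = 99.
Need L² ≥ 99 ÷ (7/493) = 48807/7.
83² = 6889 < 48807/7 ≤ 7056 = 84², so L = 84.

84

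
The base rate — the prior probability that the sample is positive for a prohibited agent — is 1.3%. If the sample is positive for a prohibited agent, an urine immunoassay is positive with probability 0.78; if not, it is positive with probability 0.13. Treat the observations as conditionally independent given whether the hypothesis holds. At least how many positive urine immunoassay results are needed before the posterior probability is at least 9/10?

Prior odds: 0.013 ÷ 0.987 = 13/987.
Likelihood ratio of a positive = 0.78/0.13 = 6.
Target posterior odds = 0.9/0.1 = 9.
Need (13/987) × 6ⁿ ≥ 9, i.e. 6ⁿ ≥ 8883/13.
6³ = 216 falls short of 8883/13 but 6⁴ = 1296 reaches it, so n = 4.

4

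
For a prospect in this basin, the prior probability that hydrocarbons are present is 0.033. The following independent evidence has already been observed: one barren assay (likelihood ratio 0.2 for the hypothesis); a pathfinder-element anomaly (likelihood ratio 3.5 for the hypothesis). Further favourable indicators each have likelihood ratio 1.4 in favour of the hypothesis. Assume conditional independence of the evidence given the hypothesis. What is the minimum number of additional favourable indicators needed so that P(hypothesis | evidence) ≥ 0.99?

25

Prior odds = 0.033/0.967 = 33/967.
Combined Bayes factor of the evidence already in hand = 0.2 × 3.5 = 0.7.
Odds after that evidence = (33/967) × 0.7 = 231/9670.
Target odds = 0.99/0.01 = 99.
Need 1.4ⁿ ≥ 99 ÷ (231/9670) = 29010/7.
1.4²⁴ ≈3214.2 falls short of 29010/7 but 1.4²⁵ ≈4499.88 reaches it, so n = 25.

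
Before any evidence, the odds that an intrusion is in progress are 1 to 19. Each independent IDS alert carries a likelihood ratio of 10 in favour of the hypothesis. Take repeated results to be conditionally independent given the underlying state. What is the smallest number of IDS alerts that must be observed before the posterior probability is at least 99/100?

Prior odds = 1/19.
Likelihood ratio per IDS alert = 10.
Target posterior odds = 0.99/0.01 = 99.
Require 10ⁿ ≥ 99 ÷ (1/19) = 1881.
10³ = 1000 falls short of 1881 but 10⁴ = 10000 reaches it, so n = 4.

4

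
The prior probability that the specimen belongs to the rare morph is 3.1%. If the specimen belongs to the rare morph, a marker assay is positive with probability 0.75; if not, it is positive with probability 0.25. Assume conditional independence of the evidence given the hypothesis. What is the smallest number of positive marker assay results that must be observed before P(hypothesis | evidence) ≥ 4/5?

5

Prior odds = 0.031/0.969 = 31/969.
Likelihood ratio of a positive = 0.75/0.25 = 3.
Target odds: 0.8 ÷ 0.2 = 4.
Need (31/969) × 3ⁿ ≥ 4, i.e. 3ⁿ ≥ 3876/31.
3⁴ = 81 falls short of 3876/31 but 3⁵ = 243 reaches it, so n = 5.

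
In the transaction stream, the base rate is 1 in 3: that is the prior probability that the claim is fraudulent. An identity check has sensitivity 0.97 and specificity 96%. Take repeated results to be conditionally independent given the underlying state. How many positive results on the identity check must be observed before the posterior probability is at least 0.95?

2

Prior odds = (1/3)/(2/3) = 0.5.
False-positive rate = 1 − 0.96 = 0.04; likelihood ratio of a positive = 0.97/0.04 = 24.25.
Target posterior odds = 0.95/0.05 = 19.
Need 0.5 × 24.25ⁿ ≥ 19, i.e. 24.25ⁿ ≥ 38.
24.25¹ = 24.25 falls short of 38 but 24.25² = 588.0625 reaches it, so n = 2.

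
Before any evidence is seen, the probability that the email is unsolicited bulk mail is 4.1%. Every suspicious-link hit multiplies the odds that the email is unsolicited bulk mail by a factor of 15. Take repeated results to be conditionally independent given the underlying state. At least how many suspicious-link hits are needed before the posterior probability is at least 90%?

2

Prior odds = 0.041/0.959 = 41/959.
Likelihood ratio per suspicious-link hit = 15.
Target posterior odds = 0.9/0.1 = 9.
Require 15ⁿ ≥ 9 ÷ (41/959) = 8631/41.
15¹ = 15 falls short of 8631/41 but 15² = 225 reaches it, so n = 2.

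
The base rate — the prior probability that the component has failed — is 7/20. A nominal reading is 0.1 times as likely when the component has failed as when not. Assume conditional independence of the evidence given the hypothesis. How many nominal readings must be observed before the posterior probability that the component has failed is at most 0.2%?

Prior odds: 0.35 ÷ 0.65 = 7/13.
Likelihood ratio per nominal reading = 0.1.
Target posterior odds = 0.002/0.998 = 1/499.
Require 0.1ⁿ ≤ 1/499 ÷ (7/13) = 13/3493.
0.1² = 0.01 is still above 13/3493 but 0.1³ = 0.001 is at or below it, so n = 3.

3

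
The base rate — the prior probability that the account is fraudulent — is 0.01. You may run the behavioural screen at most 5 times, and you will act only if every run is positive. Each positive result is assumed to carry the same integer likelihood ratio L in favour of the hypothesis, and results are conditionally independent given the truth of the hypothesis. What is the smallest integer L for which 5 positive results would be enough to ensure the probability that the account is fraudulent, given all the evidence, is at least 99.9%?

Prior odds = 0.01/0.99 = 1/99.
Target odds = 0.999/0.001 = 999.
Need L⁵ ≥ 999 ÷ (1/99) = 98901.
9⁵ = 59049 < 98901 ≤ 100000 = 10⁵, so L = 10.

10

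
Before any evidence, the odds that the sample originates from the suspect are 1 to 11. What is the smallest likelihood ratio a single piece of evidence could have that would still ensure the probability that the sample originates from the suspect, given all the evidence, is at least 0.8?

44

Prior odds = 1/11.
Target odds = 0.8/0.2 = 4.
Required Bayes factor = 4 ÷ (1/11) = 44.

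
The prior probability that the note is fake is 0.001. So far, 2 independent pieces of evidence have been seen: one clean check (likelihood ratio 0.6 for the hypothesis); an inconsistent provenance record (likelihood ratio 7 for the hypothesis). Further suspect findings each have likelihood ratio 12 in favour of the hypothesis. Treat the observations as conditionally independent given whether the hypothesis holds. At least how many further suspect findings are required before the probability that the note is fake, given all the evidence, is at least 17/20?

3

Prior odds = 0.001/0.999 = 1/999.
Combined Bayes factor of the evidence already in hand = 0.6 × 7 = 4.2.
Odds after that evidence = (1/999) × 4.2 = 7/1665.
Target odds = 0.85/0.15 = 17/3.
Need 12ⁿ ≥ 17/3 ÷ (7/1665) = 9435/7.
12² = 144 falls short of 9435/7 but 12³ = 1728 reaches it, so n = 3.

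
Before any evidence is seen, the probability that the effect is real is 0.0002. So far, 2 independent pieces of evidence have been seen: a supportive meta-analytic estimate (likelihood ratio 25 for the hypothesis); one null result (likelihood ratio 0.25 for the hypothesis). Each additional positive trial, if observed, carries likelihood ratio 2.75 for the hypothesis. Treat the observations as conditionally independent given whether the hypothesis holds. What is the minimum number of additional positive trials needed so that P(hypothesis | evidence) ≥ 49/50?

Prior odds = 0.0002/0.9998 = 1/4999.
Combined Bayes factor of the evidence already in hand = 25 × 0.25 = 6.25.
Odds after that evidence = (1/4999) × 6.25 = 25/19996.
Target odds = 0.98/0.02 = 49.
Need 2.75ⁿ ≥ 49 ÷ (25/19996) = 39192.16.
2.75¹⁰ ≈24735.9 falls short of 39192.16 but 2.75¹¹ ≈68023.6 reaches it, so n = 11.

11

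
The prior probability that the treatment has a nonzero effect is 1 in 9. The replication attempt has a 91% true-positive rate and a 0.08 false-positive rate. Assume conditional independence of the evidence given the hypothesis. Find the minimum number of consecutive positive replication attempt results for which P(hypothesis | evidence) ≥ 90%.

2

Prior odds: (1/9) ÷ (8/9) = 0.125.
Likelihood ratio of a positive result = 0.91/0.08 = 11.375.
Target odds: 0.9 ÷ 0.1 = 9.
Need 0.125 × 11.375ⁿ ≥ 9, i.e. 11.375ⁿ ≥ 72.
11.375¹ = 11.375 falls short of 72 but 11.375² = 129.390625 reaches it, so n = 2.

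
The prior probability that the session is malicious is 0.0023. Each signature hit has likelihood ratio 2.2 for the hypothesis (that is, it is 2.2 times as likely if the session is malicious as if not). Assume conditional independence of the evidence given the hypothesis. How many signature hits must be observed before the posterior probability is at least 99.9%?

17

Prior odds: 0.0023 ÷ 0.9977 = 23/9977.
Likelihood ratio per signature hit = 2.2.
Target odds: 0.999 ÷ 0.001 = 999.
Need (23/9977) × 2.2ⁿ ≥ 999, i.e. 2.2ⁿ ≥ 9967023/23.
2.2¹⁶ ≈301136 falls short of 9967023/23 but 2.2¹⁷ ≈662500 reaches it, so n = 17.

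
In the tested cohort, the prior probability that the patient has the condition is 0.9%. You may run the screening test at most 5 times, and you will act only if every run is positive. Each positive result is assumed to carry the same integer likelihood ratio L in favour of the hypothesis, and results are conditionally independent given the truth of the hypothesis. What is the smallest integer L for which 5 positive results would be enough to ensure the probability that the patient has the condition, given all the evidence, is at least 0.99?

7

Prior odds = 0.009/0.991 = 9/991.
Target odds = 0.99/0.01 = 99.
Need L⁵ ≥ 99 ÷ (9/991) = 10901.
6⁵ = 7776 < 10901 ≤ 16807 = 7⁵, so L = 7.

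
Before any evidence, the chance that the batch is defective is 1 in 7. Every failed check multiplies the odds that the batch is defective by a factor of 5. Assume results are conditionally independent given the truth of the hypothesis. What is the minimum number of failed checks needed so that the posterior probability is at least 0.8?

Prior odds: (1/7) ÷ (6/7) = 1/6.
Likelihood ratio per failed check = 5.
Target posterior odds = 0.8/0.2 = 4.
Require 5ⁿ ≥ 4 ÷ (1/6) = 24.
5¹ = 5 falls short of 24 but 5² = 25 reaches it, so n = 2.

2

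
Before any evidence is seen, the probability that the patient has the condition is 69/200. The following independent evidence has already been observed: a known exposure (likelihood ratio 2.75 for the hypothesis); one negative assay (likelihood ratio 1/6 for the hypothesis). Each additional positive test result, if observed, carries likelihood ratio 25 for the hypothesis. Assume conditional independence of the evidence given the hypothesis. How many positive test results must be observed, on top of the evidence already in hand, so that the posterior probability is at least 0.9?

2

Prior odds = 0.345/0.655 = 69/131.
Combined Bayes factor of the evidence already in hand = 2.75 × (1/6) = 11/24.
Odds after that evidence = (69/131) × 11/24 = 253/1048.
Target odds = 0.9/0.1 = 9.
Need 25ⁿ ≥ 9 ÷ (253/1048) = 9432/253.
25¹ = 25 falls short of 9432/253 but 25² = 625 reaches it, so n = 2.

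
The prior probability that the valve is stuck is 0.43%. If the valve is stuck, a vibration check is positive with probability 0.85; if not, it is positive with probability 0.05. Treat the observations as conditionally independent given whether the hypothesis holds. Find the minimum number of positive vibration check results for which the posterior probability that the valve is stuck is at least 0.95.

3

Prior odds = 0.0043/0.9957 = 43/9957.
Likelihood ratio of a positive = 0.85/0.05 = 17.
Target posterior odds = 0.95/0.05 = 19.
Need (43/9957) × 17ⁿ ≥ 19, i.e. 17ⁿ ≥ 189183/43.
17² = 289 falls short of 189183/43 but 17³ = 4913 reaches it, so n = 3.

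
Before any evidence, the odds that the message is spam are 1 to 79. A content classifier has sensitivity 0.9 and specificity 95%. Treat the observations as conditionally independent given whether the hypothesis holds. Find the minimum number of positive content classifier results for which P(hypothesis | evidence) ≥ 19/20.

Prior odds = 1/79.
False-positive rate = 1 − 0.95 = 0.05; likelihood ratio of a positive = 0.9/0.05 = 18.
Target odds: 0.95 ÷ 0.05 = 19.
Require 18ⁿ ≥ 19 ÷ (1/79) = 1501.
18² = 324 falls short of 1501 but 18³ = 5832 reaches it, so n = 3.

3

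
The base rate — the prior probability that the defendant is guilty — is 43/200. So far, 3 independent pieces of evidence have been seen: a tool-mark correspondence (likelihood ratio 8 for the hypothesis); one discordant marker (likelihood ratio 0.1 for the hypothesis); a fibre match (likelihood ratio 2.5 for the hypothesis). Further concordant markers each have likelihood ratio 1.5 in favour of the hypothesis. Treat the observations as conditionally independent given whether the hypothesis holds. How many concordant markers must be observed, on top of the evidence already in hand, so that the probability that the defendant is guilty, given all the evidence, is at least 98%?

Prior odds = 0.215/0.785 = 43/157.
Combined Bayes factor of the evidence already in hand = 8 × 0.1 × 2.5 = 2.
Odds after that evidence = (43/157) × 2 = 86/157.
Target odds = 0.98/0.02 = 49.
Need 1.5ⁿ ≥ 49 ÷ (86/157) = 7693/86.
1.5¹¹ = 177147/2048 falls short of 7693/86 but 1.5¹² = 531441/4096 reaches it, so n = 12.

12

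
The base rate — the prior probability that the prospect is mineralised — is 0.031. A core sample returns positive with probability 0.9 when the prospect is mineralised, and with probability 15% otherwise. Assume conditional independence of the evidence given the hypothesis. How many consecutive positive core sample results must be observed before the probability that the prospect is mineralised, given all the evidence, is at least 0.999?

Prior odds: 0.031 ÷ 0.969 = 31/969.
Likelihood ratio of a positive result = 0.9/0.15 = 6.
Target odds: 0.999 ÷ 0.001 = 999.
Need (31/969) × 6ⁿ ≥ 999, i.e. 6ⁿ ≥ 968031/31.
6⁵ = 7776 falls short of 968031/31 but 6⁶ = 46656 reaches it, so n = 6.

6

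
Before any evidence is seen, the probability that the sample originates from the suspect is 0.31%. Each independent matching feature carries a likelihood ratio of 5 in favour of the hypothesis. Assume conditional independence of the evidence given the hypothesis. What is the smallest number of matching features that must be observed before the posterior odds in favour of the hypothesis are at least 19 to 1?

Prior odds: 0.0031 ÷ 0.9969 = 31/9969.
Likelihood ratio per matching feature = 5.
Target odds = 19.
Require 5ⁿ ≥ 19 ÷ (31/9969) = 189411/31.
5⁵ = 3125 falls short of 189411/31 but 5⁶ = 15625 reaches it, so n = 6.

6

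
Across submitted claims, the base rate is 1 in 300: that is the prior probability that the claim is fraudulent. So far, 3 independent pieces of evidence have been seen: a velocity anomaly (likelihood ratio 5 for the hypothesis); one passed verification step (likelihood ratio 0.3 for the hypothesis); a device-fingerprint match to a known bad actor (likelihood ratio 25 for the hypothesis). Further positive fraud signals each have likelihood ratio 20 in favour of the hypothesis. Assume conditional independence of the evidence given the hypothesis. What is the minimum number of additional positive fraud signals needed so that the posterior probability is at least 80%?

2

Prior odds = (1/300)/(299/300) = 1/299.
Combined Bayes factor of the evidence already in hand = 5 × 0.3 × 25 = 37.5.
Odds after that evidence = (1/299) × 37.5 = 75/598.
Target odds = 0.8/0.2 = 4.
Need 20ⁿ ≥ 4 ÷ (75/598) = 2392/75.
20¹ = 20 falls short of 2392/75 but 20² = 400 reaches it, so n = 2.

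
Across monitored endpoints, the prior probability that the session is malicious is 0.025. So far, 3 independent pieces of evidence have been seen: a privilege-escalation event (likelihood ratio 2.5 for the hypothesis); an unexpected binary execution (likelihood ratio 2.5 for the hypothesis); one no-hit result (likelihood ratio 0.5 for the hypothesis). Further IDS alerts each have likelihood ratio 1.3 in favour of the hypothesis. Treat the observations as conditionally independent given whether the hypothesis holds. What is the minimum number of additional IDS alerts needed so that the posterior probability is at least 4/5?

Prior odds = 0.025/0.975 = 1/39.
Combined Bayes factor of the evidence already in hand = 2.5 × 2.5 × 0.5 = 3.125.
Odds after that evidence = (1/39) × 3.125 = 25/312.
Target odds = 0.8/0.2 = 4.
Need 1.3ⁿ ≥ 4 ÷ (25/312) = 49.92.
1.3¹⁴ ≈39.3738 falls short of 49.92 but 1.3¹⁵ ≈51.1859 reaches it, so n = 15.

15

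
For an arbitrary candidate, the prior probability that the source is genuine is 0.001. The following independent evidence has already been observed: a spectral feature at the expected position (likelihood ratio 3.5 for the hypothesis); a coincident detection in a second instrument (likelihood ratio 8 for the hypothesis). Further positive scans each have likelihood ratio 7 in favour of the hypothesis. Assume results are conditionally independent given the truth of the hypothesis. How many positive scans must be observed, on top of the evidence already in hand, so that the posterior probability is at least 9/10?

3

Prior odds = 0.001/0.999 = 1/999.
Combined Bayes factor of the evidence already in hand = 3.5 × 8 = 28.
Odds after that evidence = (1/999) × 28 = 28/999.
Target odds = 0.9/0.1 = 9.
Need 7ⁿ ≥ 9 ÷ (28/999) = 8991/28.
7² = 49 falls short of 8991/28 but 7³ = 343 reaches it, so n = 3.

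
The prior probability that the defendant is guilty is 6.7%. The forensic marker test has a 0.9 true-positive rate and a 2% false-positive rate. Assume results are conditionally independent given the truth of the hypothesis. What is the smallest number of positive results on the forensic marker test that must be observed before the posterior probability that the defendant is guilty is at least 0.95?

Prior odds: 0.067 ÷ 0.933 = 67/933.
Likelihood ratio of a positive result = 0.9/0.02 = 45.
Target posterior odds = 0.95/0.05 = 19.
Need (67/933) × 45ⁿ ≥ 19, i.e. 45ⁿ ≥ 17727/67.
45¹ = 45 falls short of 17727/67 but 45² = 2025 reaches it, so n = 2.

2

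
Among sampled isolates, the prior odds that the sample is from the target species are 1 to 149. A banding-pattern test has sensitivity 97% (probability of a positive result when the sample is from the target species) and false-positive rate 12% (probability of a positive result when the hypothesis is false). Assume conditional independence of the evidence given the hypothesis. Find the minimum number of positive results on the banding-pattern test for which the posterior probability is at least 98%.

Prior odds = 1/149.
Likelihood ratio of a positive result = 0.97/0.12 = 97/12.
Target odds: 0.98 ÷ 0.02 = 49.
Need (1/149) × (97/12)ⁿ ≥ 49, i.e. (97/12)ⁿ ≥ 7301.
(97/12)⁴ = 88529281/20736 falls short of 7301 but (97/12)⁵ ≈34510.6 reaches it, so n = 5.

5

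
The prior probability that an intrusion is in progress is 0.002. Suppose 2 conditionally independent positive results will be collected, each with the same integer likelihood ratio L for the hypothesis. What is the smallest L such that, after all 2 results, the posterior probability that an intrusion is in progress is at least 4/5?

Prior odds = 0.002/0.998 = 1/499.
Target odds = 0.8/0.2 = 4.
Need L² ≥ 4 ÷ (1/499) = 1996.
44² = 1936 < 1996 ≤ 2025 = 45², so L = 45.

45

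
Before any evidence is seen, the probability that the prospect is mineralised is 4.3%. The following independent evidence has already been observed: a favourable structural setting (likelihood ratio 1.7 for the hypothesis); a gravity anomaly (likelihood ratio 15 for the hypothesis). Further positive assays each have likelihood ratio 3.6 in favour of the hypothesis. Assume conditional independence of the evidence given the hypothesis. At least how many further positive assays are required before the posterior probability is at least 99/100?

4

Prior odds = 0.043/0.957 = 43/957.
Combined Bayes factor of the evidence already in hand = 1.7 × 15 = 25.5.
Odds after that evidence = (43/957) × 25.5 = 731/638.
Target odds = 0.99/0.01 = 99.
Need 3.6ⁿ ≥ 99 ÷ (731/638) = 63162/731.
3.6³ = 46.656 falls short of 63162/731 but 3.6⁴ = 167.9616 reaches it, so n = 4.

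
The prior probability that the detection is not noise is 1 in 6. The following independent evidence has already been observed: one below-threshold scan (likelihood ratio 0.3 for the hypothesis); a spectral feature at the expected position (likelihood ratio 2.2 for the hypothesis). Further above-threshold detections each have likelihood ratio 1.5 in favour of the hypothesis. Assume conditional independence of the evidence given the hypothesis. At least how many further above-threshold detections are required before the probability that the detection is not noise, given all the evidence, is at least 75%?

Prior odds = (1/6)/(5/6) = 0.2.
Combined Bayes factor of the evidence already in hand = 0.3 × 2.2 = 0.66.
Odds after that evidence = 0.2 × 0.66 = 0.132.
Target odds = 0.75/0.25 = 3.
Need 1.5ⁿ ≥ 3 ÷ 0.132 = 250/11.
1.5⁷ = 17.0859375 falls short of 250/11 but 1.5⁸ = 25.62890625 reaches it, so n = 8.

8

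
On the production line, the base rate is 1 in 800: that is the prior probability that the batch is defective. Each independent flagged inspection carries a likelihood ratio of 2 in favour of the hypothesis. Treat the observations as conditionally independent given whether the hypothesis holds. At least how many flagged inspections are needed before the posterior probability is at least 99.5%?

Prior odds: 0.00125 ÷ 0.99875 = 1/799.
Likelihood ratio per flagged inspection = 2.
Target odds: 0.995 ÷ 0.005 = 199.
Need (1/799) × 2ⁿ ≥ 199, i.e. 2ⁿ ≥ 159001.
2¹⁷ = 131072 falls short of 159001 but 2¹⁸ = 262144 reaches it, so n = 18.

18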